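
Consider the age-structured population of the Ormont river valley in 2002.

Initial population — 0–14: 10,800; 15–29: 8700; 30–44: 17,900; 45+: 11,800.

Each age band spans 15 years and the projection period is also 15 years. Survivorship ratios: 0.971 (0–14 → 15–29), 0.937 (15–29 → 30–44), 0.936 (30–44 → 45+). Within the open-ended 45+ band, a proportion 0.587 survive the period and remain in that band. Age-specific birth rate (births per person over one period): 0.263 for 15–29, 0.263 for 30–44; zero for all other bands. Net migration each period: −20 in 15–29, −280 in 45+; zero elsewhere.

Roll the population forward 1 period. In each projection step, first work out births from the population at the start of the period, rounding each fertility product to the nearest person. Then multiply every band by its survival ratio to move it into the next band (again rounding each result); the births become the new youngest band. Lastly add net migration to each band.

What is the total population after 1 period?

49016

Period 1.
Births: 8700 * 0.263 = 2288  |  17900 * 0.263 = 4708 ⇒ total 6996
15–29: 10800 * 0.971 = 10487
30–44: 8700 * 0.937 = 8152
45+: 17900 * 0.936 + 11800 * 0.587 = 16754 + 6927 = 23681
Net migration: 15–29 − 20 → 10467; 45+ − 280 → 23401
Giving 6996 / 10467 / 8152 / 23401.
Total after period 1: 6996 + 10467 + 8152 + 23401 = 49016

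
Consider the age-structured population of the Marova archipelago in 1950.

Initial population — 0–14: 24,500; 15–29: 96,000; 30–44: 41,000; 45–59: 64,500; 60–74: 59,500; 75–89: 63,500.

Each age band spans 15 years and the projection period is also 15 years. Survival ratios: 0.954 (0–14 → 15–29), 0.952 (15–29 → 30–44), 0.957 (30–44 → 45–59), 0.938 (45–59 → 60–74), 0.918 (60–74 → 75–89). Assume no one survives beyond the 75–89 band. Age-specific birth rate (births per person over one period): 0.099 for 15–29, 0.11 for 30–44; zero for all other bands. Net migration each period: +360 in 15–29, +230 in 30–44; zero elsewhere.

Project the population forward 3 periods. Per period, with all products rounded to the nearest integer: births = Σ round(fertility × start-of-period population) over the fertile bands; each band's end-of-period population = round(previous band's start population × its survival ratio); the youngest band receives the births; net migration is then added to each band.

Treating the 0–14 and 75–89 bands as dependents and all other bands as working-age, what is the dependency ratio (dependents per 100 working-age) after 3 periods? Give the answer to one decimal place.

Call the bands 1 to 6, youngest first.
Period 1.
Births: 96000 × 0.099 = 9504 ; 41000 × 0.11 = 4510 ⇒ total 14014
Band 2: 24500 × 0.954 = 23373
Band 3: 96000 × 0.952 = 91392
Band 4: 41000 × 0.957 = 39237
Band 5: 64500 × 0.938 = 60501
Band 6: 59500 × 0.918 = 54621
Net migration: Band 2 + 360 → 23733; Band 3 + 230 → 91622
Population now: 0–14=14014, 15–29=23733, 30–44=91622, 45–59=39237, 60–74=60501, 75–89=54621
Period 2.
Births: 23733 × 0.099 = 2350 ; 91622 × 0.11 = 10078 ⇒ total 12428
Band 2: 14014 × 0.954 = 13369
Band 3: 23733 × 0.952 = 22594
Band 4: 91622 × 0.957 = 87682
Band 5: 39237 × 0.938 = 36804
Band 6: 60501 × 0.918 = 55540
Net migration: Band 2 + 360 → 13729; Band 3 + 230 → 22824
Population now: 0–14=12428, 15–29=13729, 30–44=22824, 45–59=87682, 60–74=36804, 75–89=55540
Period 3.
Births: 13729 × 0.099 = 1359 ; 22824 × 0.11 = 2511 ⇒ total 3870
Band 2: 12428 × 0.954 = 11856
Band 3: 13729 × 0.952 = 13070
Band 4: 22824 × 0.957 = 21843
Band 5: 87682 × 0.938 = 82246
Band 6: 36804 × 0.918 = 33786
Net migration: Band 2 + 360 → 12216; Band 3 + 230 → 13300
Population now: 0–14=3870, 15–29=12216, 30–44=13300, 45–59=21843, 60–74=82246, 75–89=33786
Dependents (band 0–14 + band 75–89) = 3870 + 33786 = 37656; working-age = 129605; ratio = 37656/129605 × 100 = 29.1

29.1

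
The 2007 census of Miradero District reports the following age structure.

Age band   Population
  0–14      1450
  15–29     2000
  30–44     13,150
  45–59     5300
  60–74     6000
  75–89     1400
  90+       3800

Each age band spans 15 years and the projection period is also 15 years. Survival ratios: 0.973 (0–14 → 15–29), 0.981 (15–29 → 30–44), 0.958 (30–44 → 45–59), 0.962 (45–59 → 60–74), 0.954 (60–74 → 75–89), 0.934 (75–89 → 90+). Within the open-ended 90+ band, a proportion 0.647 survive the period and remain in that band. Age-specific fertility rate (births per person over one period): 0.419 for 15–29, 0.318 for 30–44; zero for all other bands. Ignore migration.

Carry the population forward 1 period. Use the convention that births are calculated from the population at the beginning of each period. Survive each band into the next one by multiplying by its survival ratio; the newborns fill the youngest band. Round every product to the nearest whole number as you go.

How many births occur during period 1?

Let group 1 be 0–14 through group 7 = 90+.
— Period 1 —
Births: 2000 * 0.419 = 838  |  13150 * 0.318 = 4182 — total 5020
Group 2: 1450 * 0.973 = 1411
Group 3: 2000 * 0.981 = 1962
Group 4: 13150 * 0.958 = 12598
Group 5: 5300 * 0.962 = 5099
Group 6: 6000 * 0.954 = 5724
Group 7: 1400 * 0.934 + 3800 * 0.647 = 1308 + 2459 = 3767
End of period: [5020, 1411, 1962, 12598, 5099, 5724, 3767]

5020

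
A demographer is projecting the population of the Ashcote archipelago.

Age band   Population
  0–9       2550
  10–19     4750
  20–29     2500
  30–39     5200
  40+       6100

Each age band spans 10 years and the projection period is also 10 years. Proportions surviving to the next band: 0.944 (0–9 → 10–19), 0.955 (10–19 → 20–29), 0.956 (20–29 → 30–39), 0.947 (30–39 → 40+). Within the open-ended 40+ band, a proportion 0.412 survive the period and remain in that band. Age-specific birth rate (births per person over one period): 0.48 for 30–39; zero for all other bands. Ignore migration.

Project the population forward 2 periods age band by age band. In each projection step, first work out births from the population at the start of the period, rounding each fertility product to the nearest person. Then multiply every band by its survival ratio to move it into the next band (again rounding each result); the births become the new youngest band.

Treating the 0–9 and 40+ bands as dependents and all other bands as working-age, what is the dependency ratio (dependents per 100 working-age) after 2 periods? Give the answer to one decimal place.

Period 1:
Births: 5200 × 0.48 = 2496
10–19: 2550 × 0.944 = 2407
20–29: 4750 × 0.955 = 4536
30–39: 2500 × 0.956 = 2390
40+: 5200 × 0.947 + 6100 × 0.412 = 4924 + 2513 = 7437
Giving 2496 / 2407 / 4536 / 2390 / 7437.
Period 2:
Births: 2390 × 0.48 = 1147
10–19: 2496 × 0.944 = 2356
20–29: 2407 × 0.955 = 2299
30–39: 4536 × 0.956 = 4336
40+: 2390 × 0.947 + 7437 × 0.412 = 2263 + 3064 = 5327
Giving 1147 / 2356 / 2299 / 4336 / 5327.
Dependents (band 0–9 + band 40+) = 1147 + 5327 = 6474; working-age = 8991; ratio = 6474/8991 × 100 = 72.0

72.0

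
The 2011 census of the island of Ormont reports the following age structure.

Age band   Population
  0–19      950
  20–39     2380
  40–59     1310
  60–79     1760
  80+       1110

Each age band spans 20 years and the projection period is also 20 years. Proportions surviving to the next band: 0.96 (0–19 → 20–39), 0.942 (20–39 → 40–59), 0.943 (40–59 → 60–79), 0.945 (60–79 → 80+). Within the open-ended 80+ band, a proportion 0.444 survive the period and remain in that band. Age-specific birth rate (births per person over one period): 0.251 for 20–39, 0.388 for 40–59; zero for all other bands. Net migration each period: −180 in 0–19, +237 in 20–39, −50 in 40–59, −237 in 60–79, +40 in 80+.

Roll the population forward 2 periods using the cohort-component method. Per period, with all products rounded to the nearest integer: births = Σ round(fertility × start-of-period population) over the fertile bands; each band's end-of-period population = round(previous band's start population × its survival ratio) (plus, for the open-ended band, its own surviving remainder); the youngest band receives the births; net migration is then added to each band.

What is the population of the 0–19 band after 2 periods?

Call the bands 1 to 5, youngest first.
Period 1:
Births: 2380 * 0.251 = 597 ; 1310 * 0.388 = 508 → total 1105
Band 2: 950 * 0.96 = 912
Band 3: 2380 * 0.942 = 2242
Band 4: 1310 * 0.943 = 1235
Band 5: 1760 * 0.945 + 1110 * 0.444 = 1663 + 493 = 2156
Net migration: Band 1 − 180 → 925; Band 2 + 237 → 1149; Band 3 − 50 → 2192; Band 4 − 237 → 998; Band 5 + 40 → 2196
→ [925, 1149, 2192, 998, 2196]
Period 2:
Births: 1149 * 0.251 = 288 ; 2192 * 0.388 = 850 → total 1138
Band 2: 925 * 0.96 = 888
Band 3: 1149 * 0.942 = 1082
Band 4: 2192 * 0.943 = 2067
Band 5: 998 * 0.945 + 2196 * 0.444 = 943 + 975 = 1918
Net migration: Band 1 − 180 → 958; Band 2 + 237 → 1125; Band 3 − 50 → 1032; Band 4 − 237 → 1830; Band 5 + 40 → 1958
→ [958, 1125, 1032, 1830, 1958]

958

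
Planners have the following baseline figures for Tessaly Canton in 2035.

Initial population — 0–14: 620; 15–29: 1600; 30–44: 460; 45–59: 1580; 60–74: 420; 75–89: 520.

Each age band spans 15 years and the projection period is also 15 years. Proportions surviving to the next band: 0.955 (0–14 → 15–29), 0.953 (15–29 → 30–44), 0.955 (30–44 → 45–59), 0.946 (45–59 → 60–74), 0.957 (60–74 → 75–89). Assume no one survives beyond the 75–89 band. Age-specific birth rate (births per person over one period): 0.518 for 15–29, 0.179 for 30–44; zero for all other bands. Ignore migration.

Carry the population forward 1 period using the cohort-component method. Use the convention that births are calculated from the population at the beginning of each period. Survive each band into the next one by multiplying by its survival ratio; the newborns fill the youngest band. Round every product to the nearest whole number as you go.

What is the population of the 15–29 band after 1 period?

After projecting period 1:
Births: 1600 × 0.518 = 829, 460 × 0.179 = 82 → 911
15–29: 620 × 0.955 = 592
30–44: 1600 × 0.953 = 1525
45–59: 460 × 0.955 = 439
60–74: 1580 × 0.946 = 1495
75–89: 420 × 0.957 = 402
→ [911, 592, 1525, 439, 1495, 402]

592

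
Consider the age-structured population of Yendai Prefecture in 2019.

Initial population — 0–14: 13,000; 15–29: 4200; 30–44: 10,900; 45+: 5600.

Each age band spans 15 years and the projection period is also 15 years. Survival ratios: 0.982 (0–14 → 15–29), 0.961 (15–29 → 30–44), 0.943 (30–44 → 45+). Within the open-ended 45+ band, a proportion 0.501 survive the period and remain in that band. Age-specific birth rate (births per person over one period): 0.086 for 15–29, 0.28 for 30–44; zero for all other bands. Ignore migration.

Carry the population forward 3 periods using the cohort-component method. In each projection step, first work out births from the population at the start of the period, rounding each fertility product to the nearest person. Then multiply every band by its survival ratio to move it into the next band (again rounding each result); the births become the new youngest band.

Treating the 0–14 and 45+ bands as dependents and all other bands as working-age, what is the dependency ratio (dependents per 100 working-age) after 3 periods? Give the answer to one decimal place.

378.7

Period 1:
Births: 4200 * 0.086 = 361 ; 10900 * 0.28 = 3052 → total 3413
15–29: 13000 * 0.982 = 12766
30–44: 4200 * 0.961 = 4036
45+: 10900 * 0.943 + 5600 * 0.501 = 10279 + 2806 = 13085
Population now: 0–14=3413, 15–29=12766, 30–44=4036, 45+=13085
Period 2:
Births: 12766 * 0.086 = 1098 ; 4036 * 0.28 = 1130 → total 2228
15–29: 3413 * 0.982 = 3352
30–44: 12766 * 0.961 = 12268
45+: 4036 * 0.943 + 13085 * 0.501 = 3806 + 6556 = 10362
Population now: 0–14=2228, 15–29=3352, 30–44=12268, 45+=10362
Period 3:
Births: 3352 * 0.086 = 288 ; 12268 * 0.28 = 3435 → total 3723
15–29: 2228 * 0.982 = 2188
30–44: 3352 * 0.961 = 3221
45+: 12268 * 0.943 + 10362 * 0.501 = 11569 + 5191 = 16760
Population now: 0–14=3723, 15–29=2188, 30–44=3221, 45+=16760
Dependents (band 0–14 + band 45+) = 3723 + 16760 = 20483; working-age = 5409; ratio = 20483/5409 × 100 = 378.7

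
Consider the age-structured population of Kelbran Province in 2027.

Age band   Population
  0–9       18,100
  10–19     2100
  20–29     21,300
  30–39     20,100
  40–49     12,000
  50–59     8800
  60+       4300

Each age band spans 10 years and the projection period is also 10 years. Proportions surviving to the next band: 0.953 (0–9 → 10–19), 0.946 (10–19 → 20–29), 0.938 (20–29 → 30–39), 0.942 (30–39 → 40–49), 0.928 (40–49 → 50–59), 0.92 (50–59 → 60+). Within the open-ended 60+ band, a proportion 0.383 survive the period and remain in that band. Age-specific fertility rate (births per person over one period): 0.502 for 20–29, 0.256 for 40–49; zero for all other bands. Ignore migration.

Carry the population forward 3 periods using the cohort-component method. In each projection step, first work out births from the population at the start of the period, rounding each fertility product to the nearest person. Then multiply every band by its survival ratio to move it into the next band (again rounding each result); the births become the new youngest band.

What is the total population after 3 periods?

87034

— Period 1 —
Births: 21300 * 0.502 = 10693 ; 12000 * 0.256 = 3072 — total 13765
10–19: 18100 * 0.953 = 17249
20–29: 2100 * 0.946 = 1987
30–39: 21300 * 0.938 = 19979
40–49: 20100 * 0.942 = 18934
50–59: 12000 * 0.928 = 11136
60+: 8800 * 0.92 + 4300 * 0.383 = 8096 + 1647 = 9743
Population now: 0–9=13765, 10–19=17249, 20–29=1987, 30–39=19979, 40–49=18934, 50–59=11136, 60+=9743
— Period 2 —
Births: 1987 * 0.502 = 997 ; 18934 * 0.256 = 4847 — total 5844
10–19: 13765 * 0.953 = 13118
20–29: 17249 * 0.946 = 16318
30–39: 1987 * 0.938 = 1864
40–49: 19979 * 0.942 = 18820
50–59: 18934 * 0.928 = 17571
60+: 11136 * 0.92 + 9743 * 0.383 = 10245 + 3732 = 13977
Population now: 0–9=5844, 10–19=13118, 20–29=16318, 30–39=1864, 40–49=18820, 50–59=17571, 60+=13977
— Period 3 —
Births: 16318 * 0.502 = 8192 ; 18820 * 0.256 = 4818 — total 13010
10–19: 5844 * 0.953 = 5569
20–29: 13118 * 0.946 = 12410
30–39: 16318 * 0.938 = 15306
40–49: 1864 * 0.942 = 1756
50–59: 18820 * 0.928 = 17465
60+: 17571 * 0.92 + 13977 * 0.383 = 16165 + 5353 = 21518
Population now: 0–9=13010, 10–19=5569, 20–29=12410, 30–39=15306, 40–49=1756, 50–59=17465, 60+=21518
Total after period 3: 13010 + 5569 + 12410 + 15306 + 1756 + 17465 + 21518 = 87034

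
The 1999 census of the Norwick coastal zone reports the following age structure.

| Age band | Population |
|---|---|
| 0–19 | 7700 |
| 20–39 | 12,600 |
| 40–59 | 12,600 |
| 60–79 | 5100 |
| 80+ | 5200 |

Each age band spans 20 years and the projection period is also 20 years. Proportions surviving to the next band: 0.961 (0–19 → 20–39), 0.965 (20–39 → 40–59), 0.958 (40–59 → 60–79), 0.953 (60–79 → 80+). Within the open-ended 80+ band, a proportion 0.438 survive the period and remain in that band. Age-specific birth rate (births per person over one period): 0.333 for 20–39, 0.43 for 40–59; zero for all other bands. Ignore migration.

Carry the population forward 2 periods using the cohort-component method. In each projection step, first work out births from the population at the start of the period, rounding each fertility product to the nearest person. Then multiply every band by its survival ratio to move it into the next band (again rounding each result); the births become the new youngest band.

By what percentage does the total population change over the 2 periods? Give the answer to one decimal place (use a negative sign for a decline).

Call the groups 1 to 5, youngest first.
After projecting period 1:
Births: 12600 × 0.333 = 4196 ; 12600 × 0.43 = 5418 — total 9614
Group 2: 7700 × 0.961 = 7400
Group 3: 12600 × 0.965 = 12159
Group 4: 12600 × 0.958 = 12071
Group 5: 5100 × 0.953 + 5200 × 0.438 = 4860 + 2278 = 7138
End of period: [9614, 7400, 12159, 12071, 7138]
After projecting period 2:
Births: 7400 × 0.333 = 2464 ; 12159 × 0.43 = 5228 — total 7692
Group 2: 9614 × 0.961 = 9239
Group 3: 7400 × 0.965 = 7141
Group 4: 12159 × 0.958 = 11648
Group 5: 12071 × 0.953 + 7138 × 0.438 = 11504 + 3126 = 14630
End of period: [7692, 9239, 7141, 11648, 14630]
Total: 43200 → 50350; change = 7150; percentage change = 16.6%

16.6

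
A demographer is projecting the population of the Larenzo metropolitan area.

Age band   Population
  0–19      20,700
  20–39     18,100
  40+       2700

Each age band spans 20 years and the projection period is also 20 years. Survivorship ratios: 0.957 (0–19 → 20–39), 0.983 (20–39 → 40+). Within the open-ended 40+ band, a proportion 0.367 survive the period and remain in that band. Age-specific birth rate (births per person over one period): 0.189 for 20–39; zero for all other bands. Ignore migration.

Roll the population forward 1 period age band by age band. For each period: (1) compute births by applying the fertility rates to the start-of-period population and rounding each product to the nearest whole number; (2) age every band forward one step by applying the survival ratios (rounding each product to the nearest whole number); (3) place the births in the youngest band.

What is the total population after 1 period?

Period 1:
Births: 18100 × 0.189 = 3421
20–39: 20700 × 0.957 = 19810
40+: 18100 × 0.983 + 2700 × 0.367 = 17792 + 991 = 18783
Giving 3421 / 19810 / 18783.
Total after period 1: 3421 + 19810 + 18783 = 42014

42014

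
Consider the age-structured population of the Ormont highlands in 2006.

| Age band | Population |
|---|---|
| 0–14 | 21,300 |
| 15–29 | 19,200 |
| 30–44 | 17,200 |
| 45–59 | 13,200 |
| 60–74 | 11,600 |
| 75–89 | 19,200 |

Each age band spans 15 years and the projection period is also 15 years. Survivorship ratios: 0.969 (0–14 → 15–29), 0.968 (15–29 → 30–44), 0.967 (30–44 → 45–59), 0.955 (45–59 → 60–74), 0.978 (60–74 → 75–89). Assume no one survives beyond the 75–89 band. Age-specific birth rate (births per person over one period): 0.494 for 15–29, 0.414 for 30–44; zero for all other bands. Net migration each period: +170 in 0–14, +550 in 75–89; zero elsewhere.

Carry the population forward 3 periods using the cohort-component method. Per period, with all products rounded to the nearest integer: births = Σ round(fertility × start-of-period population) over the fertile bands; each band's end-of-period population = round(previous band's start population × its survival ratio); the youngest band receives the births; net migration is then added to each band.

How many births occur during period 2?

Call the bands 1 to 6, youngest first.
— Period 1 —
Births: 19200 * 0.494 = 9485, 17200 * 0.414 = 7121 — total 16606
Band 2: 21300 * 0.969 = 20640
Band 3: 19200 * 0.968 = 18586
Band 4: 17200 * 0.967 = 16632
Band 5: 13200 * 0.955 = 12606
Band 6: 11600 * 0.978 = 11345
Net migration: Band 1 + 170 → 16776; Band 6 + 550 → 11895
Giving 16776 / 20640 / 18586 / 16632 / 12606 / 11895.
— Period 2 —
Births: 20640 * 0.494 = 10196, 18586 * 0.414 = 7695 — total 17891
Band 2: 16776 * 0.969 = 16256
Band 3: 20640 * 0.968 = 19980
Band 4: 18586 * 0.967 = 17973
Band 5: 16632 * 0.955 = 15884
Band 6: 12606 * 0.978 = 12329
Net migration: Band 1 + 170 → 18061; Band 6 + 550 → 12879
Giving 18061 / 16256 / 19980 / 17973 / 15884 / 12879.

17891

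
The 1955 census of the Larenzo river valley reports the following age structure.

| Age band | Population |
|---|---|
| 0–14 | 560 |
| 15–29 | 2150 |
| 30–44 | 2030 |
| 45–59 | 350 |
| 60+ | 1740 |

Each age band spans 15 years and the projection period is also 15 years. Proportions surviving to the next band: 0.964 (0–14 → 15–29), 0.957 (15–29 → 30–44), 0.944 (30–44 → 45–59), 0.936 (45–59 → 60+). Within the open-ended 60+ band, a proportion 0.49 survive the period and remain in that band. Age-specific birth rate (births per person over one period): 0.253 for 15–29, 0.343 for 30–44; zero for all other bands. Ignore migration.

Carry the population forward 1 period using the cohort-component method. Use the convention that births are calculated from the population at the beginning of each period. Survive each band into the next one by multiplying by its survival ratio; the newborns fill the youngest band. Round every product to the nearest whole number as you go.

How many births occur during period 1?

1240

[period 1]
Births: 2150 × 0.253 = 544  |  2030 × 0.343 = 696 ⇒ total 1240
15–29: 560 × 0.964 = 540
30–44: 2150 × 0.957 = 2058
45–59: 2030 × 0.944 = 1916
60+: 350 × 0.936 + 1740 × 0.49 = 328 + 853 = 1181
Population now: 0–14=1240, 15–29=540, 30–44=2058, 45–59=1916, 60+=1181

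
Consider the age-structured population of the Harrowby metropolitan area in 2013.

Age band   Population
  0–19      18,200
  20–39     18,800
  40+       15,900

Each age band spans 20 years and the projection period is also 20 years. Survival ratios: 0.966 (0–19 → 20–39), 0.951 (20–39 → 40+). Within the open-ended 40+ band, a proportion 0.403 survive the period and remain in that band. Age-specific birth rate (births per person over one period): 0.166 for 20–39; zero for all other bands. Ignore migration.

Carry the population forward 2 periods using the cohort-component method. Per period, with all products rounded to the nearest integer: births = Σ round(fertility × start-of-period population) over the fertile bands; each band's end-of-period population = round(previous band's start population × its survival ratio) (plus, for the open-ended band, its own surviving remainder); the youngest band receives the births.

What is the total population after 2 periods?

32441

— Period 1 —
Births: 18800 × 0.166 = 3121
20–39: 18200 × 0.966 = 17581
40+: 18800 × 0.951 + 15900 × 0.403 = 17879 + 6408 = 24287
End of period: [3121, 17581, 24287]
— Period 2 —
Births: 17581 × 0.166 = 2918
20–39: 3121 × 0.966 = 3015
40+: 17581 × 0.951 + 24287 × 0.403 = 16720 + 9788 = 26508
End of period: [2918, 3015, 26508]
Total after period 2: 2918 + 3015 + 26508 = 32441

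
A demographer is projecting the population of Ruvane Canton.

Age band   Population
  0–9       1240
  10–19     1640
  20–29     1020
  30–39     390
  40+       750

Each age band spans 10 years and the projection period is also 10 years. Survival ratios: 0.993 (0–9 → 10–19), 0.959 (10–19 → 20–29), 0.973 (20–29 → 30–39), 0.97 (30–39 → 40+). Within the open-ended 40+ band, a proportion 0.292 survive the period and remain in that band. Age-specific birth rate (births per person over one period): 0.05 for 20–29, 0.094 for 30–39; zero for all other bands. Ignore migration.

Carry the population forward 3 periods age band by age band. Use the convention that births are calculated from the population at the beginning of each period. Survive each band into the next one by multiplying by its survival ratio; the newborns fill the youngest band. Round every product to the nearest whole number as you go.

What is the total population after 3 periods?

3423

Let group 1 be 0–9 through group 5 = 40+.
— Period 1 —
Births: 1020 × 0.05 = 51  |  390 × 0.094 = 37 ⇒ total 88
Group 2: 1240 × 0.993 = 1231
Group 3: 1640 × 0.959 = 1573
Group 4: 1020 × 0.973 = 992
Group 5: 390 × 0.97 + 750 × 0.292 = 378 + 219 = 597
Giving 88 / 1231 / 1573 / 992 / 597.
— Period 2 —
Births: 1573 × 0.05 = 79  |  992 × 0.094 = 93 ⇒ total 172
Group 2: 88 × 0.993 = 87
Group 3: 1231 × 0.959 = 1181
Group 4: 1573 × 0.973 = 1531
Group 5: 992 × 0.97 + 597 × 0.292 = 962 + 174 = 1136
Giving 172 / 87 / 1181 / 1531 / 1136.
— Period 3 —
Births: 1181 × 0.05 = 59  |  1531 × 0.094 = 144 ⇒ total 203
Group 2: 172 × 0.993 = 171
Group 3: 87 × 0.959 = 83
Group 4: 1181 × 0.973 = 1149
Group 5: 1531 × 0.97 + 1136 × 0.292 = 1485 + 332 = 1817
Giving 203 / 171 / 83 / 1149 / 1817.
Total after period 3: 203 + 171 + 83 + 1149 + 1817 = 3423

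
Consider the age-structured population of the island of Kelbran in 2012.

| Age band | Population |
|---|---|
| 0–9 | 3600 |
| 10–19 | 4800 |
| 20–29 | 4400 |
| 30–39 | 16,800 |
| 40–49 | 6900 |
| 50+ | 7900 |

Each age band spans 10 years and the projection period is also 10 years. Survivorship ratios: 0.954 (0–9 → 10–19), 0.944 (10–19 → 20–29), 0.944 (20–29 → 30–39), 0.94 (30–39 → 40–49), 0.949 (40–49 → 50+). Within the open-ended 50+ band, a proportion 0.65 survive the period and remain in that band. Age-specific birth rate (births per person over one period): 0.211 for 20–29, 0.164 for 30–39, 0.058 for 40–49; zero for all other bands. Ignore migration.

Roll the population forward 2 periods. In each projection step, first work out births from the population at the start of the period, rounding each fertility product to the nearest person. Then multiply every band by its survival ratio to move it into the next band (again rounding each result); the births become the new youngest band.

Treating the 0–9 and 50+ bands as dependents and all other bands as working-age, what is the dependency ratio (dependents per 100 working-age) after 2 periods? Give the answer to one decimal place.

Let band 1 be 0–9 through band 6 = 50+.
[period 1]
Births: 4400 × 0.211 = 928 ; 16800 × 0.164 = 2755 ; 6900 × 0.058 = 400 ⇒ total 4083
Band 2: 3600 × 0.954 = 3434
Band 3: 4800 × 0.944 = 4531
Band 4: 4400 × 0.944 = 4154
Band 5: 16800 × 0.94 = 15792
Band 6: 6900 × 0.949 + 7900 × 0.65 = 6548 + 5135 = 11683
End of period: [4083, 3434, 4531, 4154, 15792, 11683]
[period 2]
Births: 4531 × 0.211 = 956 ; 4154 × 0.164 = 681 ; 15792 × 0.058 = 916 ⇒ total 2553
Band 2: 4083 × 0.954 = 3895
Band 3: 3434 × 0.944 = 3242
Band 4: 4531 × 0.944 = 4277
Band 5: 4154 × 0.94 = 3905
Band 6: 15792 × 0.949 + 11683 × 0.65 = 14987 + 7594 = 22581
End of period: [2553, 3895, 3242, 4277, 3905, 22581]
Dependents (band 0–9 + band 50+) = 2553 + 22581 = 25134; working-age = 15319; ratio = 25134/15319 × 100 = 164.1

164.1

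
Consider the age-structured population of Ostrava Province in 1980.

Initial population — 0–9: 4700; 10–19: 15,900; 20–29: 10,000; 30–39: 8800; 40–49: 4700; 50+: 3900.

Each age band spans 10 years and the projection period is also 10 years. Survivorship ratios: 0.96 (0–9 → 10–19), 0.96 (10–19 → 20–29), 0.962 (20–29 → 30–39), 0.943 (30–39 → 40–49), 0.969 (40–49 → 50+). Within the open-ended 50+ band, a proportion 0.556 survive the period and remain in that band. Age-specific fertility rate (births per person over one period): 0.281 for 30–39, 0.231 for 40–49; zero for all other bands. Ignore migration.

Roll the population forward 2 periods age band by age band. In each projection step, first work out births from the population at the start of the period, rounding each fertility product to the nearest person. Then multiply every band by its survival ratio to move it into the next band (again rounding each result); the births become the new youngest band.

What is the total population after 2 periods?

47903

Call the bands 1 to 6, youngest first.
— Period 1 —
Births: 8800 × 0.281 = 2473, 4700 × 0.231 = 1086 → total 3559
Band 2: 4700 × 0.96 = 4512
Band 3: 15900 × 0.96 = 15264
Band 4: 10000 × 0.962 = 9620
Band 5: 8800 × 0.943 = 8298
Band 6: 4700 × 0.969 + 3900 × 0.556 = 4554 + 2168 = 6722
End of period: [3559, 4512, 15264, 9620, 8298, 6722]
— Period 2 —
Births: 9620 × 0.281 = 2703, 8298 × 0.231 = 1917 → total 4620
Band 2: 3559 × 0.96 = 3417
Band 3: 4512 × 0.96 = 4332
Band 4: 15264 × 0.962 = 14684
Band 5: 9620 × 0.943 = 9072
Band 6: 8298 × 0.969 + 6722 × 0.556 = 8041 + 3737 = 11778
End of period: [4620, 3417, 4332, 14684, 9072, 11778]
Total after period 2: 4620 + 3417 + 4332 + 14684 + 9072 + 11778 = 47903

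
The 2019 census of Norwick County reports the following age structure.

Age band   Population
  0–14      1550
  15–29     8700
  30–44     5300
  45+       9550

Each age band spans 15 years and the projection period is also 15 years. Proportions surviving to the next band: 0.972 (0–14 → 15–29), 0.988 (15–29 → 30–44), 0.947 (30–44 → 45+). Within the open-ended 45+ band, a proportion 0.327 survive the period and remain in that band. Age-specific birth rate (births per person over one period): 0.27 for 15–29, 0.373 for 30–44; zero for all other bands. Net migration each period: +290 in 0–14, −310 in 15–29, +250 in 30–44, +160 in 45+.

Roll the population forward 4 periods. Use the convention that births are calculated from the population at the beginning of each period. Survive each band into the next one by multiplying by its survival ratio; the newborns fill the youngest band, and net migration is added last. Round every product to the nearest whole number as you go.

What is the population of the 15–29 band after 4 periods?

1588

— Period 1 —
Births: 8700 × 0.27 = 2349  |  5300 × 0.373 = 1977 ⇒ total 4326
15–29: 1550 × 0.972 = 1507
30–44: 8700 × 0.988 = 8596
45+: 5300 × 0.947 + 9550 × 0.327 = 5019 + 3123 = 8142
Net migration: 0–14 + 290 → 4616; 15–29 − 310 → 1197; 30–44 + 250 → 8846; 45+ + 160 → 8302
Giving 4616 / 1197 / 8846 / 8302.
— Period 2 —
Births: 1197 × 0.27 = 323  |  8846 × 0.373 = 3300 ⇒ total 3623
15–29: 4616 × 0.972 = 4487
30–44: 1197 × 0.988 = 1183
45+: 8846 × 0.947 + 8302 × 0.327 = 8377 + 2715 = 11092
Net migration: 0–14 + 290 → 3913; 15–29 − 310 → 4177; 30–44 + 250 → 1433; 45+ + 160 → 11252
Giving 3913 / 4177 / 1433 / 11252.
— Period 3 —
Births: 4177 × 0.27 = 1128  |  1433 × 0.373 = 535 ⇒ total 1663
15–29: 3913 × 0.972 = 3803
30–44: 4177 × 0.988 = 4127
45+: 1433 × 0.947 + 11252 × 0.327 = 1357 + 3679 = 5036
Net migration: 0–14 + 290 → 1953; 15–29 − 310 → 3493; 30–44 + 250 → 4377; 45+ + 160 → 5196
Giving 1953 / 3493 / 4377 / 5196.
— Period 4 —
Births: 3493 × 0.27 = 943  |  4377 × 0.373 = 1633 ⇒ total 2576
15–29: 1953 × 0.972 = 1898
30–44: 3493 × 0.988 = 3451
45+: 4377 × 0.947 + 5196 × 0.327 = 4145 + 1699 = 5844
Net migration: 0–14 + 290 → 2866; 15–29 − 310 → 1588; 30–44 + 250 → 3701; 45+ + 160 → 6004
Giving 2866 / 1588 / 3701 / 6004.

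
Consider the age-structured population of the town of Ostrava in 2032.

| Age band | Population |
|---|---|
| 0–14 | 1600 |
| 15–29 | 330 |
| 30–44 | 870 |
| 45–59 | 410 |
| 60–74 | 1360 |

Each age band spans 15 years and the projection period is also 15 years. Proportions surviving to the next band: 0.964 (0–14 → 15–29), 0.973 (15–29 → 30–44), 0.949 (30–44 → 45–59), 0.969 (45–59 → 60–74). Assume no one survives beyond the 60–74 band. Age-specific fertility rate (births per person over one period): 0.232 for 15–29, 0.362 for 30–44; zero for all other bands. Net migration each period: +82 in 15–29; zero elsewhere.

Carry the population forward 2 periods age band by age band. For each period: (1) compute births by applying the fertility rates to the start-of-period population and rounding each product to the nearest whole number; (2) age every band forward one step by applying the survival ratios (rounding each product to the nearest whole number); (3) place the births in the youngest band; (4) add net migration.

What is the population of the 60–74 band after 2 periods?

800

Call the groups 1 to 5, youngest first.
[period 1]
Births: 330 * 0.232 = 77, 870 * 0.362 = 315 — total 392
Group 2: 1600 * 0.964 = 1542
Group 3: 330 * 0.973 = 321
Group 4: 870 * 0.949 = 826
Group 5: 410 * 0.969 = 397
Net migration: Group 2 + 82 → 1624
Population now: 0–14=392, 15–29=1624, 30–44=321, 45–59=826, 60–74=397
[period 2]
Births: 1624 * 0.232 = 377, 321 * 0.362 = 116 — total 493
Group 2: 392 * 0.964 = 378
Group 3: 1624 * 0.973 = 1580
Group 4: 321 * 0.949 = 305
Group 5: 826 * 0.969 = 800
Net migration: Group 2 + 82 → 460
Population now: 0–14=493, 15–29=460, 30–44=1580, 45–59=305, 60–74=800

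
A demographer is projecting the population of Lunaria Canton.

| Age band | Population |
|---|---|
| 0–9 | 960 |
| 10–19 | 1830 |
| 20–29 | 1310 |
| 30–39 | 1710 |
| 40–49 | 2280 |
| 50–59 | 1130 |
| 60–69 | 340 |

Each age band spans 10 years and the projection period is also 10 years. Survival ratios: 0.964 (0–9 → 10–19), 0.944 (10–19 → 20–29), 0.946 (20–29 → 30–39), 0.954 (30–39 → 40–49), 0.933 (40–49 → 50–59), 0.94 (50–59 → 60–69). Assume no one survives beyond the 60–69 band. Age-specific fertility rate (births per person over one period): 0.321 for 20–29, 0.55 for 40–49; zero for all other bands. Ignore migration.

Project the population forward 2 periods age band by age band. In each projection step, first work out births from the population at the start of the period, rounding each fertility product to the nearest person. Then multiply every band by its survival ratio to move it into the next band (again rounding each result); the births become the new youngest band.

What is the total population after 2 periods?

10278

(Groups numbered youngest = 1 to oldest = 7.)
Period 1.
Births: 1310 × 0.321 = 421, 2280 × 0.55 = 1254 ⇒ total 1675
Group 2: 960 × 0.964 = 925
Group 3: 1830 × 0.944 = 1728
Group 4: 1310 × 0.946 = 1239
Group 5: 1710 × 0.954 = 1631
Group 6: 2280 × 0.933 = 2127
Group 7: 1130 × 0.94 = 1062
→ [1675, 925, 1728, 1239, 1631, 2127, 1062]
Period 2.
Births: 1728 × 0.321 = 555, 1631 × 0.55 = 897 ⇒ total 1452
Group 2: 1675 × 0.964 = 1615
Group 3: 925 × 0.944 = 873
Group 4: 1728 × 0.946 = 1635
Group 5: 1239 × 0.954 = 1182
Group 6: 1631 × 0.933 = 1522
Group 7: 2127 × 0.94 = 1999
→ [1452, 1615, 873, 1635, 1182, 1522, 1999]
Total after period 2: 1452 + 1615 + 873 + 1635 + 1182 + 1522 + 1999 = 10278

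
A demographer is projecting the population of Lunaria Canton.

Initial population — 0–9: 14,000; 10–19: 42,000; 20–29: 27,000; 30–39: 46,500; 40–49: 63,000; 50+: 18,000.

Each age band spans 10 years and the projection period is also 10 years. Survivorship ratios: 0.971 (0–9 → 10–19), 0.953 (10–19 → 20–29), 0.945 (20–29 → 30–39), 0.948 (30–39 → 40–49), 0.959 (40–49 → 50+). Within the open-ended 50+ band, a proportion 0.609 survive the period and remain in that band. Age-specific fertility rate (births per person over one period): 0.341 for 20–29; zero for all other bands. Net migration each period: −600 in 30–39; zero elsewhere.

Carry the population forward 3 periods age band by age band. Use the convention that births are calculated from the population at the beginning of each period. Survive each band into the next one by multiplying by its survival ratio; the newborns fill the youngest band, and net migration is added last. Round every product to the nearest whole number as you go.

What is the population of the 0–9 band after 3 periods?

[period 1]
Births: 27000 × 0.341 = 9207
10–19: 14000 × 0.971 = 13594
20–29: 42000 × 0.953 = 40026
30–39: 27000 × 0.945 = 25515
40–49: 46500 × 0.948 = 44082
50+: 63000 × 0.959 + 18000 × 0.609 = 60417 + 10962 = 71379
Net migration: 30–39 − 600 → 24915
Population now: 0–9=9207, 10–19=13594, 20–29=40026, 30–39=24915, 40–49=44082, 50+=71379
[period 2]
Births: 40026 × 0.341 = 13649
10–19: 9207 × 0.971 = 8940
20–29: 13594 × 0.953 = 12955
30–39: 40026 × 0.945 = 37825
40–49: 24915 × 0.948 = 23619
50+: 44082 × 0.959 + 71379 × 0.609 = 42275 + 43470 = 85745
Net migration: 30–39 − 600 → 37225
Population now: 0–9=13649, 10–19=8940, 20–29=12955, 30–39=37225, 40–49=23619, 50+=85745
[period 3]
Births: 12955 × 0.341 = 4418
10–19: 13649 × 0.971 = 13253
20–29: 8940 × 0.953 = 8520
30–39: 12955 × 0.945 = 12242
40–49: 37225 × 0.948 = 35289
50+: 23619 × 0.959 + 85745 × 0.609 = 22651 + 52219 = 74870
Net migration: 30–39 − 600 → 11642
Population now: 0–9=4418, 10–19=13253, 20–29=8520, 30–39=11642, 40–49=35289, 50+=74870

4418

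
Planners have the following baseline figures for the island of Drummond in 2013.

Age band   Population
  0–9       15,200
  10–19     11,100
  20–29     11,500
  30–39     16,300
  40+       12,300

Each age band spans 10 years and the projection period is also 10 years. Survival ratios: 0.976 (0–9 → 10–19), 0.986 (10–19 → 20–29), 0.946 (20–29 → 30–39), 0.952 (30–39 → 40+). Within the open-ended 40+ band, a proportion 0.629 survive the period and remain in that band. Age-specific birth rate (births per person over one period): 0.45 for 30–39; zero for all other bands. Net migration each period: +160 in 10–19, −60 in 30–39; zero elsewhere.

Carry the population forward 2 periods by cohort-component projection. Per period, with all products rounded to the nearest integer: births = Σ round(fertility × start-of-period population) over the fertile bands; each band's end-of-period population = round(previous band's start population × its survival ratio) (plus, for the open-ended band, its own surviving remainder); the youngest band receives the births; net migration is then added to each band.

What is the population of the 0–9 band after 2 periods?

[period 1]
Births: 16300 × 0.45 = 7335
10–19: 15200 × 0.976 = 14835
20–29: 11100 × 0.986 = 10945
30–39: 11500 × 0.946 = 10879
40+: 16300 × 0.952 + 12300 × 0.629 = 15518 + 7737 = 23255
Net migration: 10–19 + 160 → 14995; 30–39 − 60 → 10819
→ [7335, 14995, 10945, 10819, 23255]
[period 2]
Births: 10819 × 0.45 = 4869
10–19: 7335 × 0.976 = 7159
20–29: 14995 × 0.986 = 14785
30–39: 10945 × 0.946 = 10354
40+: 10819 × 0.952 + 23255 × 0.629 = 10300 + 14627 = 24927
Net migration: 10–19 + 160 → 7319; 30–39 − 60 → 10294
→ [4869, 7319, 14785, 10294, 24927]

4869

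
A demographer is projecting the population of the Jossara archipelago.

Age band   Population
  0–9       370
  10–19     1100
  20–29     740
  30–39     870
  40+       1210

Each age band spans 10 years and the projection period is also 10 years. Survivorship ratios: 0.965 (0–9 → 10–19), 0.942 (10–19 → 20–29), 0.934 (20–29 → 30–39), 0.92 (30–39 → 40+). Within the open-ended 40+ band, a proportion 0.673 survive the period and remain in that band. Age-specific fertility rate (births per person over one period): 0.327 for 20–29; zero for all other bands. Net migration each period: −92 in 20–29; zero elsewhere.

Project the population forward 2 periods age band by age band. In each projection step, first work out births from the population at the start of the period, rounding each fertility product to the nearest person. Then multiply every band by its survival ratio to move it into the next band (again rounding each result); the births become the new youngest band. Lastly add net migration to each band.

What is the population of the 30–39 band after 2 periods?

882

— Period 1 —
Births: 740 × 0.327 = 242
10–19: 370 × 0.965 = 357
20–29: 1100 × 0.942 = 1036
30–39: 740 × 0.934 = 691
40+: 870 × 0.92 + 1210 × 0.673 = 800 + 814 = 1614
Net migration: 20–29 − 92 → 944
Population now: 0–9=242, 10–19=357, 20–29=944, 30–39=691, 40+=1614
— Period 2 —
Births: 944 × 0.327 = 309
10–19: 242 × 0.965 = 234
20–29: 357 × 0.942 = 336
30–39: 944 × 0.934 = 882
40+: 691 × 0.92 + 1614 × 0.673 = 636 + 1086 = 1722
Net migration: 20–29 − 92 → 244
Population now: 0–9=309, 10–19=234, 20–29=244, 30–39=882, 40+=1722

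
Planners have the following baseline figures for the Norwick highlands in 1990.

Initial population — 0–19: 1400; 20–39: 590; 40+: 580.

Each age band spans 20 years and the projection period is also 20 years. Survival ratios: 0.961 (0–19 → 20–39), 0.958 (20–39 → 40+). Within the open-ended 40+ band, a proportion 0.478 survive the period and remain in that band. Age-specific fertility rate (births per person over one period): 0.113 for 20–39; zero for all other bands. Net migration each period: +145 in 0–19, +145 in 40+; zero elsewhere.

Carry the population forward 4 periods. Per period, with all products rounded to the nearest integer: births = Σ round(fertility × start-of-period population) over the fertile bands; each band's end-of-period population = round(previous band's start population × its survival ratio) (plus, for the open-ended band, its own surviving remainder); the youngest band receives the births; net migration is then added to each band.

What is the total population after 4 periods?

(Groups numbered youngest = 1 to oldest = 3.)
Period 1:
Births: 590 × 0.113 = 67
Group 2: 1400 × 0.961 = 1345
Group 3: 590 × 0.958 + 580 × 0.478 = 565 + 277 = 842
Net migration: Group 1 + 145 → 212; Group 3 + 145 → 987
Population now: 0–19=212, 20–39=1345, 40+=987
Period 2:
Births: 1345 × 0.113 = 152
Group 2: 212 × 0.961 = 204
Group 3: 1345 × 0.958 + 987 × 0.478 = 1289 + 472 = 1761
Net migration: Group 1 + 145 → 297; Group 3 + 145 → 1906
Population now: 0–19=297, 20–39=204, 40+=1906
Period 3:
Births: 204 × 0.113 = 23
Group 2: 297 × 0.961 = 285
Group 3: 204 × 0.958 + 1906 × 0.478 = 195 + 911 = 1106
Net migration: Group 1 + 145 → 168; Group 3 + 145 → 1251
Population now: 0–19=168, 20–39=285, 40+=1251
Period 4:
Births: 285 × 0.113 = 32
Group 2: 168 × 0.961 = 161
Group 3: 285 × 0.958 + 1251 × 0.478 = 273 + 598 = 871
Net migration: Group 1 + 145 → 177; Group 3 + 145 → 1016
Population now: 0–19=177, 20–39=161, 40+=1016
Total after period 4: 177 + 161 + 1016 = 1354

1354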